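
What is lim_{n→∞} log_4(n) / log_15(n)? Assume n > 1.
lim = ln(15) / ln(4) = log_4(15)

Change of base: log_4(n) = ln n / ln 4 and log_15(n) = ln n / ln 15. The ratio is (ln n / ln 4) · (ln 15 / ln n) = ln 15 / ln 4, a constant independent of n. So the limit is ln 15 / ln 4 = log_4(15).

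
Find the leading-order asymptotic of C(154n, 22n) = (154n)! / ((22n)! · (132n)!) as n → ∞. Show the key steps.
C(154n, 22n) ~ (823543/46656)^(22n) · sqrt(7/(12π·22n))

Write N = 22n. Apply Stirling to each factorial:
  (7N)! ~ sqrt(2π·7N) · (7N/e)^(7N),
  N! ~ sqrt(2π N) · (N/e)^N,
  (6N)! ~ sqrt(2π·6N) · (6N/e)^(6N).
The exponential factors combine to (7N)^(7N) / (N^N · (6N)^(6N)) = 7^(7N)/6^(6N) = (7^7/6^6)^N = (823543/46656)^N.
The square-root prefactors combine to sqrt(2π·7N) / (sqrt(2π N)·sqrt(2π·6N)) = sqrt(7 / (2π·6·N)) = sqrt(7/(12π·22n)).
Substituting N = 22n: C(154n, 22n) ~ (823543/46656)^(22n) · sqrt(7/(12π·22n)).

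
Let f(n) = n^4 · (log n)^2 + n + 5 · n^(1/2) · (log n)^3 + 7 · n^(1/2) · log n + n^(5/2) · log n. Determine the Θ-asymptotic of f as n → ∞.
f(n) ∈ Θ(n^4 · (log n)^2)

Compare the terms by growth order. For large n, n^a · (log n)^b dominates n^a' · (log n)^b' iff a > a', or (a = a' and b > b'). Ranking the 5 terms shows the dominant one is n^4 · (log n)^2. Hence f(n) ∈ Θ(n^4 · (log n)^2).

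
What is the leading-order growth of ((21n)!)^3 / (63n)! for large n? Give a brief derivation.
((21n)!)^3/(63n)! ~ ((2π·21n)^(2/2) / sqrt(3)) · 3^(−3·21n)  →  0

Write N = 21n. Stirling: N! ~ sqrt(2π N)(N/e)^N and (3N)! ~ sqrt(2π·3N)·(3N/e)^(3N).
  (N!)^3/(3N)! ~ (2π N)^(3/2) (N/e)^(3N) / [sqrt(2π·3N) (3N/e)^(3N)]
     = (2π N)^(3/2) / sqrt(2π·3N) · (N/(3N))^(3N)
     = (2π N)^((3−1)/2) / sqrt(3) · 3^(−3N).
Since 3^3 > 1, the factor 3^(−3N) decays exponentially, so the ratio → 0. Substituting N = 21n gives the stated form.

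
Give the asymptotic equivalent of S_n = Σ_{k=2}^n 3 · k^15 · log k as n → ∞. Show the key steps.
S_n ~ 3 · n^16 log n / 16 − 3 · n^16 / 256

By integral comparison, S_n = ∫_1^n 3 · x^15 · log x dx + O(n^15 · log n). For the integral, ∫ x^15 log x dx = n^16 log n / 16 − n^16/256 (integration by parts). Hence S_n ~ 3 · n^16 log n / 16 − 3 · n^16 / 256.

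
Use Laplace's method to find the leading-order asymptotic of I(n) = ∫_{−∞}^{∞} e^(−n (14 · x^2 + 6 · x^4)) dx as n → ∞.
I(n) ~ sqrt(π/(14n))

φ(x) = 14 · x^2 + 6 · x^4 has its unique global minimum at x* = 0 (since φ'(x) = 28x + 24x^3 = 0 only at x = 0 for real x with both coefficients positive, and φ → ∞ as |x| → ∞). At x* = 0, φ(0) = 0 and φ''(0) = 28. Laplace's method then gives
  I(n) ~ sqrt(2π / (n · φ''(0))) · e^(−n φ(0)) = sqrt(2π / (28n)) = sqrt(π/(14n)).
The 6 · x^4 term contributes only at subleading order (an O(1/n) relative correction).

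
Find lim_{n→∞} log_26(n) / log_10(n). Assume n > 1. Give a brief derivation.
lim = ln(10) / ln(26) = log_26(10)

Change of base: log_26(n) = ln n / ln 26 and log_10(n) = ln n / ln 10. The ratio is (ln n / ln 26) · (ln 10 / ln n) = ln 10 / ln 26, a constant independent of n. So the limit is ln 10 / ln 26 = log_26(10).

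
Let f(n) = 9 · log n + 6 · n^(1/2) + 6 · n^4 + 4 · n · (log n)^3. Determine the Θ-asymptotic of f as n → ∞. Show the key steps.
f(n) ∈ Θ(n^4)

Compare the terms by growth order. For large n, n^a · (log n)^b dominates n^a' · (log n)^b' iff a > a', or (a = a' and b > b'). Ranking the 4 terms shows the dominant one is 6 · n^4. Hence f(n) ∈ Θ(n^4).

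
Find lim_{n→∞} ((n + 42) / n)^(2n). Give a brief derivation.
lim = e^84

Rewrite as (1 + 42/n)^(2n). By the standard limit (1 + x/n)^n → e^x, we have (1 + 42/n)^n → e^42, and raising to the 2nd power gives e^84.
More precisely, ln[(1 + 42/n)^(2n)] = 2n · ln(1 + 42/n) = 2n · (42/n + O(1/n^2)) = 84 + O(1/n) → 84.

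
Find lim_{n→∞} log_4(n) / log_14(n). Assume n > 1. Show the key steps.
lim = ln(14) / ln(4) = log_4(14)

Change of base: log_4(n) = ln n / ln 4 and log_14(n) = ln n / ln 14. The ratio is (ln n / ln 4) · (ln 14 / ln n) = ln 14 / ln 4, a constant independent of n. So the limit is ln 14 / ln 4 = log_4(14).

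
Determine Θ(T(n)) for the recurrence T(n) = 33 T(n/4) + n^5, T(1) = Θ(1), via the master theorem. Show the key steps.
T(n) = Θ(n^5)

log_4 33 ≈ 2.522. f(n) = n^5 dominates n^(log_4 33) since 5 > 2.522, and the regularity condition a·f(n/b) = 33·(n/4)^5 = (33/1024)·n^5 ≤ c·f(n) holds with c = 33/1024 ≈ 0.0322 < 1. So this is Case 3: T(n) = Θ(f(n)) = Θ(n^5).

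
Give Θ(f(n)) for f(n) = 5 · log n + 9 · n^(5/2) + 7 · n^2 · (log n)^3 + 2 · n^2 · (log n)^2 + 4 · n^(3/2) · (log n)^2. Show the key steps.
f(n) ∈ Θ(n^(5/2))

Compare the terms by growth order. For large n, n^a · (log n)^b dominates n^a' · (log n)^b' iff a > a', or (a = a' and b > b'). Ranking the 5 terms shows the dominant one is 9 · n^(5/2). Hence f(n) ∈ Θ(n^(5/2)).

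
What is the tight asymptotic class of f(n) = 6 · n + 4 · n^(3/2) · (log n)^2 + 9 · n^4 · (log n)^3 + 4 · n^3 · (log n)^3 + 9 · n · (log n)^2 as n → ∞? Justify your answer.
f(n) ∈ Θ(n^4 · (log n)^3)

Compare the terms by growth order. For large n, n^a · (log n)^b dominates n^a' · (log n)^b' iff a > a', or (a = a' and b > b'). Ranking the 5 terms shows the dominant one is 9 · n^4 · (log n)^3. Hence f(n) ∈ Θ(n^4 · (log n)^3).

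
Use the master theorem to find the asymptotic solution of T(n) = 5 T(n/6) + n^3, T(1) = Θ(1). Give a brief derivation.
T(n) = Θ(n^3)

log_6 5 ≈ 0.898. f(n) = n^3 dominates n^(log_6 5) since 3 > 0.898, and the regularity condition a·f(n/b) = 5·(n/6)^3 = (5/216)·n^3 ≤ c·f(n) holds with c = 5/216 ≈ 0.0231 < 1. So this is Case 3: T(n) = Θ(f(n)) = Θ(n^3).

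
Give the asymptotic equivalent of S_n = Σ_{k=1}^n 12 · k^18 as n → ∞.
S_n ~ 12 · n^19 / 19

By integral comparison (Euler-Maclaurin), Σ_{k=1}^n 12 · k^18 = 12 · ∫_0^n x^18 dx + O(n^18) = 12 · n^19/19 + O(n^18). (Equivalently, Faulhaber's formula gives the same leading term.)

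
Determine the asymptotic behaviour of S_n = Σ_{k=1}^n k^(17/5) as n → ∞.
S_n ~ (5/22) · n^(22/5)

Integral comparison: Σ_{k=1}^n k^(17/5) = ∫_0^n x^(17/5) dx + O(n^(17/5)). The integral is n^(1 + 17/5) / (1 + 17/5) = n^((17+5)/5) / ((17+5)/5) = (5/22) · n^(22/5).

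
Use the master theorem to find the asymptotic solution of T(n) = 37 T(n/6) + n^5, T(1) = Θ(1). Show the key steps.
T(n) = Θ(n^5)

log_6 37 ≈ 2.015. f(n) = n^5 dominates n^(log_6 37) since 5 > 2.015, and the regularity condition a·f(n/b) = 37·(n/6)^5 = (37/7776)·n^5 ≤ c·f(n) holds with c = 37/7776 ≈ 0.00476 < 1. So this is Case 3: T(n) = Θ(f(n)) = Θ(n^5).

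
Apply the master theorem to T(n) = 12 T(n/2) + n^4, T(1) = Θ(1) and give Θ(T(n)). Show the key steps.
T(n) = Θ(n^4)

log_2 12 ≈ 3.585. f(n) = n^4 dominates n^(log_2 12) since 4 > 3.585, and the regularity condition a·f(n/b) = 12·(n/2)^4 = (12/16)·n^4 ≤ c·f(n) holds with c = 12/16 ≈ 0.75 < 1. So this is Case 3: T(n) = Θ(f(n)) = Θ(n^4).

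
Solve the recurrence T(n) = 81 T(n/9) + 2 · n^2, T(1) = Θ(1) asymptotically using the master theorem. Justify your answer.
T(n) = Θ(n^2 log n)

log_9 81 = 2, and f(n) = 2 · n^2 = Θ(n^(log_9 81)). This is Case 2 of the master theorem: T(n) = Θ(f(n) · log n) = Θ(n^2 log n).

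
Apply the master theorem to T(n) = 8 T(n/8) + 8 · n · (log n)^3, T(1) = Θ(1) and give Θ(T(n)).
T(n) = Θ(n · (log n)^4)

Here log_8 8 = 1 and f(n) = 8 · n · (log n)^3 = Θ(n^(log_8 8) · (log n)^3). This is the extended Case 2 of the master theorem (f matches the critical exponent up to log factors), giving T(n) = Θ(n^(log_8 8) · (log n)^(3+1)) = Θ(n · (log n)^4).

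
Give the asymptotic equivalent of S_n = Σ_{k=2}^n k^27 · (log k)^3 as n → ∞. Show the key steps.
S_n ~ n^28 · (log n)^3 / 28

By integral comparison, S_n = ∫_1^n x^27 · (log x)^3 dx + O(n^27 · (log n)^3). For the integral, the leading term of ∫_1^n x^27 (log x)^3 dx is n^28/28 · (log n)^3 (by repeated integration by parts; each step lowers the log-exponent and produces a relatively O(1/log n) correction). Hence S_n ~ n^28 · (log n)^3 / 28.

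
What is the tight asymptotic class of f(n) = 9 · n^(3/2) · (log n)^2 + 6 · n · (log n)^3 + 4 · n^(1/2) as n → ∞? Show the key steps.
f(n) ∈ Θ(n^(3/2) · (log n)^2)

Compare the terms by growth order. For large n, n^a · (log n)^b dominates n^a' · (log n)^b' iff a > a', or (a = a' and b > b'). Ranking the 3 terms shows the dominant one is 9 · n^(3/2) · (log n)^2. Hence f(n) ∈ Θ(n^(3/2) · (log n)^2).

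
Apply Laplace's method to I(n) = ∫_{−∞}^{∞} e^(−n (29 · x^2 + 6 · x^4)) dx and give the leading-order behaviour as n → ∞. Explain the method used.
I(n) ~ sqrt(π/(29n))

φ(x) = 29 · x^2 + 6 · x^4 has its unique global minimum at x* = 0 (since φ'(x) = 58x + 24x^3 = 0 only at x = 0 for real x with both coefficients positive, and φ → ∞ as |x| → ∞). At x* = 0, φ(0) = 0 and φ''(0) = 58. Laplace's method then gives
  I(n) ~ sqrt(2π / (n · φ''(0))) · e^(−n φ(0)) = sqrt(2π / (58n)) = sqrt(π/(29n)).
The 6 · x^4 term contributes only at subleading order (an O(1/n) relative correction).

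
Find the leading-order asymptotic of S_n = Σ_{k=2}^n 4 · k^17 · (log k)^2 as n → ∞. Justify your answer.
S_n ~ 2 · n^18 · (log n)^2 / 9

By integral comparison, S_n = ∫_1^n 4 · x^17 · (log x)^2 dx + O(n^17 · (log n)^2). For the integral, the leading term of ∫_1^n x^17 (log x)^2 dx is n^18/18 · (log n)^2 (by repeated integration by parts; each step lowers the log-exponent and produces a relatively O(1/log n) correction). Hence S_n ~ 2 · n^18 · (log n)^2 / 9.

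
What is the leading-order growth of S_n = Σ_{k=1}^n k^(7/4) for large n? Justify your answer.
S_n ~ (4/11) · n^(11/4)

Integral comparison: Σ_{k=1}^n k^(7/4) = ∫_0^n x^(7/4) dx + O(n^(7/4)). The integral is n^(1 + 7/4) / (1 + 7/4) = n^((7+4)/4) / ((7+4)/4) = (4/11) · n^(11/4).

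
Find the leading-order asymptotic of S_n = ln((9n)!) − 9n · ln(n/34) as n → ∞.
S_n ~ 9n · (ln 306 − 1) + O(ln n)

Stirling: ln((9n)!) = 9n ln(9n) − 9n + O(ln n).
  S_n = 9n ln(9n) − 9n − 9n ln(n/34) + O(ln n)
      = 9n ln(9n) − 9n ln n + 9n ln 34 − 9n + O(ln n)
      = 9n ln 9 + 9n ln 34 − 9n + O(ln n)
      = 9n (ln 306 − 1) + O(ln n).
Numerically ln(306) − 1 ≈ 4.7236.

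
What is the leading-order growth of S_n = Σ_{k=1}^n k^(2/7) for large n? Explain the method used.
S_n ~ (7/9) · n^(9/7)

Integral comparison: Σ_{k=1}^n k^(2/7) = ∫_0^n x^(2/7) dx + O(n^(2/7)). The integral is n^(1 + 2/7) / (1 + 2/7) = n^((2+7)/7) / ((2+7)/7) = (7/9) · n^(9/7).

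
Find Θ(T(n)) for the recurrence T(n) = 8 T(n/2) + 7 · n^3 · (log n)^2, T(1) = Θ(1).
T(n) = Θ(n^3 · (log n)^3)

Here log_2 8 = 3 and f(n) = 7 · n^3 · (log n)^2 = Θ(n^(log_2 8) · (log n)^2). This is the extended Case 2 of the master theorem (f matches the critical exponent up to log factors), giving T(n) = Θ(n^(log_2 8) · (log n)^(2+1)) = Θ(n^3 · (log n)^3).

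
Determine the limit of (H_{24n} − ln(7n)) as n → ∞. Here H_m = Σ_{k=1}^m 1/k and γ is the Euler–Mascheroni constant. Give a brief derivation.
lim = ln(24/7) + γ

By Euler-Maclaurin, H_m = ln m + γ + O(1/m). So
  H_{24n} − ln(7n) = ln(24n) + γ − ln(7n) + O(1/n)
                       = ln(24/7) + γ + O(1/n).
Hence the limit is ln(24/7) + γ.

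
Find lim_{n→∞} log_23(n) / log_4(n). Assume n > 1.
lim = ln(4) / ln(23) = log_23(4)

Change of base: log_23(n) = ln n / ln 23 and log_4(n) = ln n / ln 4. The ratio is (ln n / ln 23) · (ln 4 / ln n) = ln 4 / ln 23, a constant independent of n. So the limit is ln 4 / ln 23 = log_23(4).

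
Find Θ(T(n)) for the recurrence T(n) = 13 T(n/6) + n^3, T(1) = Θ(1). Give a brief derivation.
T(n) = Θ(n^3)

log_6 13 ≈ 1.432. f(n) = n^3 dominates n^(log_6 13) since 3 > 1.432, and the regularity condition a·f(n/b) = 13·(n/6)^3 = (13/216)·n^3 ≤ c·f(n) holds with c = 13/216 ≈ 0.0602 < 1. So this is Case 3: T(n) = Θ(f(n)) = Θ(n^3).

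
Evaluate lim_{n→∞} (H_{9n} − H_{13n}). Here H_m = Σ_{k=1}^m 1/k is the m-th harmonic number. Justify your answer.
lim = ln(9/13)

Euler-Maclaurin gives H_m = ln m + γ + 1/(2m) + O(1/m^2). The γ and O(1/m) terms cancel in the difference:
  H_{9n} − H_{13n} = ln(9n) − ln(13n) + O(1/n) = ln(9/13) + O(1/n).
Hence the limit is ln(9/13).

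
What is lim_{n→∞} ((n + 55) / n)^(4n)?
lim = e^220

Rewrite as (1 + 55/n)^(4n). By the standard limit (1 + x/n)^n → e^x, we have (1 + 55/n)^n → e^55, and raising to the 4th power gives e^220.
More precisely, ln[(1 + 55/n)^(4n)] = 4n · ln(1 + 55/n) = 4n · (55/n + O(1/n^2)) = 220 + O(1/n) → 220.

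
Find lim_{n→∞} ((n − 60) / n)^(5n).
lim = e^(−300)

Rewrite as (1 − 60/n)^(5n). By the standard limit (1 + x/n)^n → e^x, we have (1 − 60/n)^n → e^(−60), and raising to the 5th power gives e^(−300).
More precisely, ln[(1 − 60/n)^(5n)] = 5n · ln(1 − 60/n) = 5n · (-60/n + O(1/n^2)) = -300 + O(1/n) → -300.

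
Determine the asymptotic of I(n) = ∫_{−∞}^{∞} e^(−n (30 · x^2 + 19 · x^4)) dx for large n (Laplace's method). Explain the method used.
I(n) ~ sqrt(π/(30n))

φ(x) = 30 · x^2 + 19 · x^4 has its unique global minimum at x* = 0 (since φ'(x) = 60x + 76x^3 = 0 only at x = 0 for real x with both coefficients positive, and φ → ∞ as |x| → ∞). At x* = 0, φ(0) = 0 and φ''(0) = 60. Laplace's method then gives
  I(n) ~ sqrt(2π / (n · φ''(0))) · e^(−n φ(0)) = sqrt(2π / (60n)) = sqrt(π/(30n)).
The 19 · x^4 term contributes only at subleading order (an O(1/n) relative correction).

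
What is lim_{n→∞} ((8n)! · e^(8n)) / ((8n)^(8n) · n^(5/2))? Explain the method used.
lim = 0

Stirling: (8n)! ~ sqrt(2π·8n) · (8n/e)^(8n). Hence
  (8n)! · e^(8n) / (8n)^(8n) ~ sqrt(2π·8n).
Dividing by n^(5/2): sqrt(2π·8n) / n^(5/2) = sqrt(2π·8) · n^((1−5)/2), so the expression behaves like sqrt(2π·8) · n^((1−5)/2) → 0.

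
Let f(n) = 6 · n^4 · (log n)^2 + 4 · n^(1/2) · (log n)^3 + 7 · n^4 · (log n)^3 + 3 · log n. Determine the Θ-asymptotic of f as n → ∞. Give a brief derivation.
f(n) ∈ Θ(n^4 · (log n)^3)

Compare the terms by growth order. For large n, n^a · (log n)^b dominates n^a' · (log n)^b' iff a > a', or (a = a' and b > b'). Ranking the 4 terms shows the dominant one is 7 · n^4 · (log n)^3. Hence f(n) ∈ Θ(n^4 · (log n)^3).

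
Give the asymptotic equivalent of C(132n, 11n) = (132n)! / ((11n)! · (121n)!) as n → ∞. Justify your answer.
C(132n, 11n) ~ (8916100448256/285311670611)^(11n) · sqrt(6/(11π·11n))

Write N = 11n. Apply Stirling to each factorial:
  (12N)! ~ sqrt(2π·12N) · (12N/e)^(12N),
  N! ~ sqrt(2π N) · (N/e)^N,
  (11N)! ~ sqrt(2π·11N) · (11N/e)^(11N).
The exponential factors combine to (12N)^(12N) / (N^N · (11N)^(11N)) = 12^(12N)/11^(11N) = (12^12/11^11)^N = (8916100448256/285311670611)^N.
The square-root prefactors combine to sqrt(2π·12N) / (sqrt(2π N)·sqrt(2π·11N)) = sqrt(12 / (2π·11·N)) = sqrt(6/(11π·11n)).
Substituting N = 11n: C(132n, 11n) ~ (8916100448256/285311670611)^(11n) · sqrt(6/(11π·11n)).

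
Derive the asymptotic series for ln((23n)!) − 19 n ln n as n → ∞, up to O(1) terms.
ln((23n)!) − 19 n ln n = 4 n ln n + 23(ln 23 − 1) n + (1/2) ln(2π·23n) + O(1/n)

Stirling: ln((23n)!) = 23n ln(23n) − 23n + (1/2) ln(2π·23n) + O(1/n).
Expand 23n ln(23n) = 23n (ln n + ln 23) = 23n ln n + 23n ln 23.
Subtract 19n ln n: leading term is (23 − 19) n ln n = 4 n ln n. The next term is 23n ln 23 − 23n = 23(ln 23 − 1) n. Then the (1/2) ln(2π·23n) correction.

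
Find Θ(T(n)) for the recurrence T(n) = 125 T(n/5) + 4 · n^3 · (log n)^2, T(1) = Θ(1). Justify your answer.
T(n) = Θ(n^3 · (log n)^3)

Here log_5 125 = 3 and f(n) = 4 · n^3 · (log n)^2 = Θ(n^(log_5 125) · (log n)^2). This is the extended Case 2 of the master theorem (f matches the critical exponent up to log factors), giving T(n) = Θ(n^(log_5 125) · (log n)^(2+1)) = Θ(n^3 · (log n)^3).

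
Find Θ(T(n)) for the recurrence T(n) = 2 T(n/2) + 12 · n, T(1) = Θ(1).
T(n) = Θ(n log n)

log_2 2 = 1, and f(n) = 12 · n = Θ(n^(log_2 2)). This is Case 2 of the master theorem: T(n) = Θ(f(n) · log n) = Θ(n log n).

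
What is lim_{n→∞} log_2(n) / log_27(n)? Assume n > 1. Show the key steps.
lim = ln(27) / ln(2) = log_2(27)

Change of base: log_2(n) = ln n / ln 2 and log_27(n) = ln n / ln 27. The ratio is (ln n / ln 2) · (ln 27 / ln n) = ln 27 / ln 2, a constant independent of n. So the limit is ln 27 / ln 2 = log_2(27).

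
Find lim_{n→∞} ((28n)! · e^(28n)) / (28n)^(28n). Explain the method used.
lim = ∞

Stirling: (28n)! ~ sqrt(2π·28n) · (28n/e)^(28n). Hence
  (28n)! · e^(28n) / (28n)^(28n) ~ sqrt(2π·28n) = sqrt(2π·28) · sqrt(n) → ∞.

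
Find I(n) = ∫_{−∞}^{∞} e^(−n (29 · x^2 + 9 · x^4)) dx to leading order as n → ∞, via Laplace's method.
I(n) ~ sqrt(π/(29n))

φ(x) = 29 · x^2 + 9 · x^4 has its unique global minimum at x* = 0 (since φ'(x) = 58x + 36x^3 = 0 only at x = 0 for real x with both coefficients positive, and φ → ∞ as |x| → ∞). At x* = 0, φ(0) = 0 and φ''(0) = 58. Laplace's method then gives
  I(n) ~ sqrt(2π / (n · φ''(0))) · e^(−n φ(0)) = sqrt(2π / (58n)) = sqrt(π/(29n)).
The 9 · x^4 term contributes only at subleading order (an O(1/n) relative correction).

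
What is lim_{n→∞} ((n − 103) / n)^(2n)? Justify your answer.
lim = e^(−206)

Rewrite as (1 − 103/n)^(2n). By the standard limit (1 + x/n)^n → e^x, we have (1 − 103/n)^n → e^(−103), and raising to the 2nd power gives e^(−206).
More precisely, ln[(1 − 103/n)^(2n)] = 2n · ln(1 − 103/n) = 2n · (-103/n + O(1/n^2)) = -206 + O(1/n) → -206.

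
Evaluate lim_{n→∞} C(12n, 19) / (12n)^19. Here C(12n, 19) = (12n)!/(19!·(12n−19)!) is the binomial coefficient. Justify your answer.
lim = 1/19! = 1/121645100408832000

With N = 12n → ∞: C(N, 19) / N^19 = [N(N−1)…(N−18)] / (19! · N^19) = (1/19!) · 1 · (1 − 1/(12n)) · … · (1 − 18/(12n)). Each factor → 1 as N → ∞, so the limit is 1/19! = 1/121645100408832000.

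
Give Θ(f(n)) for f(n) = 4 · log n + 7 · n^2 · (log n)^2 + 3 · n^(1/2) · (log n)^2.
f(n) ∈ Θ(n^2 · (log n)^2)

Compare the terms by growth order. For large n, n^a · (log n)^b dominates n^a' · (log n)^b' iff a > a', or (a = a' and b > b'). Ranking the 3 terms shows the dominant one is 7 · n^2 · (log n)^2. Hence f(n) ∈ Θ(n^2 · (log n)^2).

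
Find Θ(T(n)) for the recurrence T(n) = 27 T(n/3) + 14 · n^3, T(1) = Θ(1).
T(n) = Θ(n^3 log n)

log_3 27 = 3, and f(n) = 14 · n^3 = Θ(n^(log_3 27)). This is Case 2 of the master theorem: T(n) = Θ(f(n) · log n) = Θ(n^3 log n).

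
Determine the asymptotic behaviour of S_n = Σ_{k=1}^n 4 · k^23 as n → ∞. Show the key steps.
S_n ~ n^24 / 6

By integral comparison (Euler-Maclaurin), Σ_{k=1}^n 4 · k^23 = 4 · ∫_0^n x^23 dx + O(n^23) = 4 · n^24/24 = n^24 / 6 + O(n^23). (Equivalently, Faulhaber's formula gives the same leading term.)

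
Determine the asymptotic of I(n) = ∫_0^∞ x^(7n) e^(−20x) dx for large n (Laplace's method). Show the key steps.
I(n) ~ (sqrt(2π·7n) / 20) · (7n/(20e))^(7n)

Write the integrand as exp(7n ln x − 20x) and set f(x) = 7n ln x − 20x. Then f'(x) = 7n/x − 20 = 0 at x* = 7n/20, and f''(x*) = −7n/x*^2 = −20^2/(7n). Laplace's method (interior maximum) gives
  I(n) ~ e^(f(x*)) · sqrt(2π / |f''(x*)|)
        = exp(7n ln(7n/20) − 7n) · sqrt(2π · 7n / 20^2)
        = (7n/20)^(7n) e^(−7n) · sqrt(2π·7n) / 20
        = (sqrt(2π·7n) / 20) · (7n/(20e))^(7n).
This matches Γ(7n+1)/20^(7n+1) with Stirling applied to Γ.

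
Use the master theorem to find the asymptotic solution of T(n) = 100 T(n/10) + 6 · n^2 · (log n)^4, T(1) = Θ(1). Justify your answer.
T(n) = Θ(n^2 · (log n)^5)

Here log_10 100 = 2 and f(n) = 6 · n^2 · (log n)^4 = Θ(n^(log_10 100) · (log n)^4). This is the extended Case 2 of the master theorem (f matches the critical exponent up to log factors), giving T(n) = Θ(n^(log_10 100) · (log n)^(4+1)) = Θ(n^2 · (log n)^5).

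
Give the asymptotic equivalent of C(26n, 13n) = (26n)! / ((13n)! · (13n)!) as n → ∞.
C(26n, 13n) ~ (4)^(13n) · sqrt(1/(π·13n))

Write N = 13n. Apply Stirling to each factorial:
  (2N)! ~ sqrt(2π·2N) · (2N/e)^(2N),
  N! ~ sqrt(2π N) · (N/e)^N,
  (1N)! ~ sqrt(2π·1N) · (1N/e)^(1N).
The exponential factors combine to (2N)^(2N) / (N^N · (1N)^(1N)) = 2^(2N)/1^(1N) = (2^2/1^1)^N = (4)^N.
The square-root prefactors combine to sqrt(2π·2N) / (sqrt(2π N)·sqrt(2π·1N)) = sqrt(2 / (2π·1·N)) = sqrt(1/(π·13n)).
Substituting N = 13n: C(26n, 13n) ~ (4)^(13n) · sqrt(1/(π·13n)).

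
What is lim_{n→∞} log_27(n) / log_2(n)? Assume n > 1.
lim = ln(2) / ln(27) = log_27(2)

Change of base: log_27(n) = ln n / ln 27 and log_2(n) = ln n / ln 2. The ratio is (ln n / ln 27) · (ln 2 / ln n) = ln 2 / ln 27, a constant independent of n. So the limit is ln 2 / ln 27 = log_27(2).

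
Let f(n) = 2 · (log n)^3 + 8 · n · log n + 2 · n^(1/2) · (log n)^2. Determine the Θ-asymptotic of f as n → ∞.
f(n) ∈ Θ(n · log n)

Compare the terms by growth order. For large n, n^a · (log n)^b dominates n^a' · (log n)^b' iff a > a', or (a = a' and b > b'). Ranking the 3 terms shows the dominant one is 8 · n · log n. Hence f(n) ∈ Θ(n · log n).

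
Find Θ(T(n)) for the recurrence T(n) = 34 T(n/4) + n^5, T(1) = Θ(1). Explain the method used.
T(n) = Θ(n^5)

log_4 34 ≈ 2.544. f(n) = n^5 dominates n^(log_4 34) since 5 > 2.544, and the regularity condition a·f(n/b) = 34·(n/4)^5 = (34/1024)·n^5 ≤ c·f(n) holds with c = 34/1024 ≈ 0.0332 < 1. So this is Case 3: T(n) = Θ(f(n)) = Θ(n^5).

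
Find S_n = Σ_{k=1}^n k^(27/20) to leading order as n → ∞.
S_n ~ (20/47) · n^(47/20)

Integral comparison: Σ_{k=1}^n k^(27/20) = ∫_0^n x^(27/20) dx + O(n^(27/20)). The integral is n^(1 + 27/20) / (1 + 27/20) = n^((27+20)/20) / ((27+20)/20) = (20/47) · n^(47/20).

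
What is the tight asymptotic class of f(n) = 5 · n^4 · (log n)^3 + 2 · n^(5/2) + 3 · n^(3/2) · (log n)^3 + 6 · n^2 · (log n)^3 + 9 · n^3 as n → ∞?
f(n) ∈ Θ(n^4 · (log n)^3)

Compare the terms by growth order. For large n, n^a · (log n)^b dominates n^a' · (log n)^b' iff a > a', or (a = a' and b > b'). Ranking the 5 terms shows the dominant one is 5 · n^4 · (log n)^3. Hence f(n) ∈ Θ(n^4 · (log n)^3).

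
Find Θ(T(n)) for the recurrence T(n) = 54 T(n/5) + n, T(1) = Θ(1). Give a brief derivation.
T(n) = Θ(n^(log_5 54))

Master theorem: compare f(n) = n to n^(log_5 54) where log_5 54 ≈ 2.478. Since 1 < log_5 54, we have f(n) = O(n^(log_5 54 − ε)) for some ε > 0 — Case 1. Hence T(n) = Θ(n^(log_5 54)).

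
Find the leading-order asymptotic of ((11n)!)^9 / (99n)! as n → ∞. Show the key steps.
((11n)!)^9/(99n)! ~ ((2π·11n)^(8/2) / 3) · 9^(−9·11n)  →  0

Write N = 11n. Stirling: N! ~ sqrt(2π N)(N/e)^N and (9N)! ~ sqrt(2π·9N)·(9N/e)^(9N).
  (N!)^9/(9N)! ~ (2π N)^(9/2) (N/e)^(9N) / [sqrt(2π·9N) (9N/e)^(9N)]
     = (2π N)^(9/2) / sqrt(2π·9N) · (N/(9N))^(9N)
     = (2π N)^((9−1)/2) / 3 · 9^(−9N).
Since 9^9 > 1, the factor 9^(−9N) decays exponentially, so the ratio → 0. Substituting N = 11n gives the stated form.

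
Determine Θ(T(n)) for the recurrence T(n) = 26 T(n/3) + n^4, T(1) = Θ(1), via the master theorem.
T(n) = Θ(n^4)

log_3 26 ≈ 2.966. f(n) = n^4 dominates n^(log_3 26) since 4 > 2.966, and the regularity condition a·f(n/b) = 26·(n/3)^4 = (26/81)·n^4 ≤ c·f(n) holds with c = 26/81 ≈ 0.321 < 1. So this is Case 3: T(n) = Θ(f(n)) = Θ(n^4).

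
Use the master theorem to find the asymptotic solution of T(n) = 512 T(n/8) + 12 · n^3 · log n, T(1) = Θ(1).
T(n) = Θ(n^3 · (log n)^2)

Here log_8 512 = 3 and f(n) = 12 · n^3 · log n = Θ(n^(log_8 512) · (log n)^1). This is the extended Case 2 of the master theorem (f matches the critical exponent up to log factors), giving T(n) = Θ(n^(log_8 512) · (log n)^(1+1)) = Θ(n^3 · (log n)^2).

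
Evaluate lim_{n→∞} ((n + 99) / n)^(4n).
lim = e^396

Rewrite as (1 + 99/n)^(4n). By the standard limit (1 + x/n)^n → e^x, we have (1 + 99/n)^n → e^99, and raising to the 4th power gives e^396.
More precisely, ln[(1 + 99/n)^(4n)] = 4n · ln(1 + 99/n) = 4n · (99/n + O(1/n^2)) = 396 + O(1/n) → 396.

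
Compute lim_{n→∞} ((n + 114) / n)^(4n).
lim = e^456

Rewrite as (1 + 114/n)^(4n). By the standard limit (1 + x/n)^n → e^x, we have (1 + 114/n)^n → e^114, and raising to the 4th power gives e^456.
More precisely, ln[(1 + 114/n)^(4n)] = 4n · ln(1 + 114/n) = 4n · (114/n + O(1/n^2)) = 456 + O(1/n) → 456.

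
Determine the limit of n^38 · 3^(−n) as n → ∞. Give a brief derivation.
lim = 0

Exponentials with base > 1 dominate every fixed polynomial: for any fixed c, n^c / 3^n → 0 as n → ∞ (e.g. by the ratio test, or by writing 3^n = e^(n ln 3) and noting e^(n ln 3) / n^c → ∞). Hence n^38 · 3^(−n) = n^38 / 3^n → 0.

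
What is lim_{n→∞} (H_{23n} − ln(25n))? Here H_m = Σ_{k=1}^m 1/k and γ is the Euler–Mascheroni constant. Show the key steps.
lim = ln(23/25) + γ

By Euler-Maclaurin, H_m = ln m + γ + O(1/m). So
  H_{23n} − ln(25n) = ln(23n) + γ − ln(25n) + O(1/n)
                       = ln(23/25) + γ + O(1/n).
Hence the limit is ln(23/25) + γ.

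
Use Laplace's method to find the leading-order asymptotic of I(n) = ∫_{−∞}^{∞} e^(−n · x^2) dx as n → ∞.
I(n) = sqrt(π/n)

Here φ(x) = x^2 has its unique minimum at x* = 0 with φ(x*) = 0 and φ''(x*) = 2. Laplace's method gives
  I(n) ~ e^(−n φ(x*)) · sqrt(2π / (n · φ''(x*))) = sqrt(2π / (2n)) = sqrt(π/n).
This is exact: substituting u = (x − 0)·sqrt(n) gives I(n) = (1/sqrt(n)) ∫_{−∞}^{∞} e^(−u^2) du = sqrt(π/n).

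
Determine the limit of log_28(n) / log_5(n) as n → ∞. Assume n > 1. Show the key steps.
lim = ln(5) / ln(28) = log_28(5)

Change of base: log_28(n) = ln n / ln 28 and log_5(n) = ln n / ln 5. The ratio is (ln n / ln 28) · (ln 5 / ln n) = ln 5 / ln 28, a constant independent of n. So the limit is ln 5 / ln 28 = log_28(5).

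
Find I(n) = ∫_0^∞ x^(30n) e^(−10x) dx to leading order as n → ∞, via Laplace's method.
I(n) ~ (sqrt(2π·30n) / 10) · (30n/(10e))^(30n)

Write the integrand as exp(30n ln x − 10x) and set f(x) = 30n ln x − 10x. Then f'(x) = 30n/x − 10 = 0 at x* = 30n/10, and f''(x*) = −30n/x*^2 = −10^2/(30n). Laplace's method (interior maximum) gives
  I(n) ~ e^(f(x*)) · sqrt(2π / |f''(x*)|)
        = exp(30n ln(30n/10) − 30n) · sqrt(2π · 30n / 10^2)
        = (30n/10)^(30n) e^(−30n) · sqrt(2π·30n) / 10
        = (sqrt(2π·30n) / 10) · (30n/(10e))^(30n).
This matches Γ(30n+1)/10^(30n+1) with Stirling applied to Γ.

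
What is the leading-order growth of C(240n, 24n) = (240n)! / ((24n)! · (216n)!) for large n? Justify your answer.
C(240n, 24n) ~ (10000000000/387420489)^(24n) · sqrt(5/(9π·24n))

Write N = 24n. Apply Stirling to each factorial:
  (10N)! ~ sqrt(2π·10N) · (10N/e)^(10N),
  N! ~ sqrt(2π N) · (N/e)^N,
  (9N)! ~ sqrt(2π·9N) · (9N/e)^(9N).
The exponential factors combine to (10N)^(10N) / (N^N · (9N)^(9N)) = 10^(10N)/9^(9N) = (10^10/9^9)^N = (10000000000/387420489)^N.
The square-root prefactors combine to sqrt(2π·10N) / (sqrt(2π N)·sqrt(2π·9N)) = sqrt(10 / (2π·9·N)) = sqrt(5/(9π·24n)).
Substituting N = 24n: C(240n, 24n) ~ (10000000000/387420489)^(24n) · sqrt(5/(9π·24n)).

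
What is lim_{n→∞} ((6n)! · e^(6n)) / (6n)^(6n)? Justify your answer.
lim = ∞

Stirling: (6n)! ~ sqrt(2π·6n) · (6n/e)^(6n). Hence
  (6n)! · e^(6n) / (6n)^(6n) ~ sqrt(2π·6n) = sqrt(2π·6) · sqrt(n) → ∞.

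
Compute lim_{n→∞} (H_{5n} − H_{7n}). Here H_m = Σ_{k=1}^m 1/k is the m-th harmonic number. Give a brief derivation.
lim = ln(5/7)

Euler-Maclaurin gives H_m = ln m + γ + 1/(2m) + O(1/m^2). The γ and O(1/m) terms cancel in the difference:
  H_{5n} − H_{7n} = ln(5n) − ln(7n) + O(1/n) = ln(5/7) + O(1/n).
Hence the limit is ln(5/7).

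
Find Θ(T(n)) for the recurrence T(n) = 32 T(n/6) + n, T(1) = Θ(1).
T(n) = Θ(n^(log_6 32))

Master theorem: compare f(n) = n to n^(log_6 32) where log_6 32 ≈ 1.934. Since 1 < log_6 32, we have f(n) = O(n^(log_6 32 − ε)) for some ε > 0 — Case 1. Hence T(n) = Θ(n^(log_6 32)).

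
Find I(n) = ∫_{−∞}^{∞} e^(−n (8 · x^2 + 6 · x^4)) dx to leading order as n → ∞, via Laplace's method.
I(n) ~ sqrt(π/(8n))

φ(x) = 8 · x^2 + 6 · x^4 has its unique global minimum at x* = 0 (since φ'(x) = 16x + 24x^3 = 0 only at x = 0 for real x with both coefficients positive, and φ → ∞ as |x| → ∞). At x* = 0, φ(0) = 0 and φ''(0) = 16. Laplace's method then gives
  I(n) ~ sqrt(2π / (n · φ''(0))) · e^(−n φ(0)) = sqrt(2π / (16n)) = sqrt(π/(8n)).
The 6 · x^4 term contributes only at subleading order (an O(1/n) relative correction).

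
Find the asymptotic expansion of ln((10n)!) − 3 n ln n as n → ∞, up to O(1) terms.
ln((10n)!) − 3 n ln n = 7 n ln n + 10(ln 10 − 1) n + (1/2) ln(2π·10n) + O(1/n)

Stirling: ln((10n)!) = 10n ln(10n) − 10n + (1/2) ln(2π·10n) + O(1/n).
Expand 10n ln(10n) = 10n (ln n + ln 10) = 10n ln n + 10n ln 10.
Subtract 3n ln n: leading term is (10 − 3) n ln n = 7 n ln n. The next term is 10n ln 10 − 10n = 10(ln 10 − 1) n. Then the (1/2) ln(2π·10n) correction.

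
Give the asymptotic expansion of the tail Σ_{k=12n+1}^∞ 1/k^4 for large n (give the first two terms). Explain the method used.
Σ_{k>12n} 1/k^4 = 1/(3 · (12n)^3) − 1/(2 · (12n)^4) + O(1/(12n)^5)

Compare to the integral: ∫_{12n}^∞ x^(−4) dx = [−x^(−3)/3]_{12n}^∞ = 1/((4−1)·(12n)^3). The Euler-Maclaurin correction adds −f(12n)/2 = −1/(2·(12n)^4). Euler-Maclaurin then gives
  Σ_{k>12n} 1/k^4 = ∫_{12n}^∞ dx/x^4 − 1/(2·(12n)^4) + O(1/(12n)^5).
(Equivalently this is ζ(4) − Σ_{k≤12n} 1/k^4.)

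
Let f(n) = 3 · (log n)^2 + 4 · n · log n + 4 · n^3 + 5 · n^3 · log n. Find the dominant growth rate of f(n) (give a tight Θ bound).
f(n) ∈ Θ(n^3 · log n)

Compare the terms by growth order. For large n, n^a · (log n)^b dominates n^a' · (log n)^b' iff a > a', or (a = a' and b > b'). Ranking the 4 terms shows the dominant one is 5 · n^3 · log n. Hence f(n) ∈ Θ(n^3 · log n).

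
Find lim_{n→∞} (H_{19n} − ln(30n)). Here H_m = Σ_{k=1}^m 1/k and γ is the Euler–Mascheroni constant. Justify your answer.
lim = ln(19/30) + γ

By Euler-Maclaurin, H_m = ln m + γ + O(1/m). So
  H_{19n} − ln(30n) = ln(19n) + γ − ln(30n) + O(1/n)
                       = ln(19/30) + γ + O(1/n).
Hence the limit is ln(19/30) + γ.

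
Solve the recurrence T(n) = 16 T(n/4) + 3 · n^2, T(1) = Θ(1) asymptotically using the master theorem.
T(n) = Θ(n^2 log n)

log_4 16 = 2, and f(n) = 3 · n^2 = Θ(n^(log_4 16)). This is Case 2 of the master theorem: T(n) = Θ(f(n) · log n) = Θ(n^2 log n).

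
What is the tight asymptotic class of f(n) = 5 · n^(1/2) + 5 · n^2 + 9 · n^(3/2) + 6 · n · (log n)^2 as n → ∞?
f(n) ∈ Θ(n^2)

Compare the terms by growth order. For large n, n^a · (log n)^b dominates n^a' · (log n)^b' iff a > a', or (a = a' and b > b'). Ranking the 4 terms shows the dominant one is 5 · n^2. Hence f(n) ∈ Θ(n^2).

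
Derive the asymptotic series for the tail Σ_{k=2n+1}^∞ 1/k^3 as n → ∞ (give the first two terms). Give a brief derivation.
Σ_{k>2n} 1/k^3 = 1/(2 · (2n)^2) − 1/(2 · (2n)^3) + O(1/(2n)^4)

Compare to the integral: ∫_{2n}^∞ x^(−3) dx = [−x^(−2)/2]_{2n}^∞ = 1/((3−1)·(2n)^2). The Euler-Maclaurin correction adds −f(2n)/2 = −1/(2·(2n)^3). Euler-Maclaurin then gives
  Σ_{k>2n} 1/k^3 = ∫_{2n}^∞ dx/x^3 − 1/(2·(2n)^3) + O(1/(2n)^4).
(Equivalently this is ζ(3) − Σ_{k≤2n} 1/k^3.)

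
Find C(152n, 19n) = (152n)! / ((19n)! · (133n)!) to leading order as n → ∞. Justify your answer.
C(152n, 19n) ~ (16777216/823543)^(19n) · sqrt(4/(7π·19n))

Write N = 19n. Apply Stirling to each factorial:
  (8N)! ~ sqrt(2π·8N) · (8N/e)^(8N),
  N! ~ sqrt(2π N) · (N/e)^N,
  (7N)! ~ sqrt(2π·7N) · (7N/e)^(7N).
The exponential factors combine to (8N)^(8N) / (N^N · (7N)^(7N)) = 8^(8N)/7^(7N) = (8^8/7^7)^N = (16777216/823543)^N.
The square-root prefactors combine to sqrt(2π·8N) / (sqrt(2π N)·sqrt(2π·7N)) = sqrt(8 / (2π·7·N)) = sqrt(4/(7π·19n)).
Substituting N = 19n: C(152n, 19n) ~ (16777216/823543)^(19n) · sqrt(4/(7π·19n)).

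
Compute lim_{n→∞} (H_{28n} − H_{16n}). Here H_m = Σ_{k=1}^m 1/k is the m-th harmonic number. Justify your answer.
lim = ln(28/16) = ln(7/4)

Euler-Maclaurin gives H_m = ln m + γ + 1/(2m) + O(1/m^2). The γ and O(1/m) terms cancel in the difference:
  H_{28n} − H_{16n} = ln(28n) − ln(16n) + O(1/n) = ln(28/16) + O(1/n).
Hence the limit is ln(28/16) = ln(7/4).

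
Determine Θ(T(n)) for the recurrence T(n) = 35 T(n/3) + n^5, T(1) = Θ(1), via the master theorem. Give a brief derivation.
T(n) = Θ(n^5)

log_3 35 ≈ 3.236. f(n) = n^5 dominates n^(log_3 35) since 5 > 3.236, and the regularity condition a·f(n/b) = 35·(n/3)^5 = (35/243)·n^5 ≤ c·f(n) holds with c = 35/243 ≈ 0.144 < 1. So this is Case 3: T(n) = Θ(f(n)) = Θ(n^5).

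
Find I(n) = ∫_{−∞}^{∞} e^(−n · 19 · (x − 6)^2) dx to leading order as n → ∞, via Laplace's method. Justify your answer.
I(n) = sqrt(π/(19n))

Here φ(x) = 19 · (x − 6)^2 has its unique minimum at x* = 6 with φ(x*) = 0 and φ''(x*) = 38. Laplace's method gives
  I(n) ~ e^(−n φ(x*)) · sqrt(2π / (n · φ''(x*))) = sqrt(2π / (38n)) = sqrt(π/(19n)).
This is exact: substituting u = (x − 6)·sqrt(19n) gives I(n) = (1/sqrt(19n)) ∫_{−∞}^{∞} e^(−u^2) du = sqrt(π/(19n)).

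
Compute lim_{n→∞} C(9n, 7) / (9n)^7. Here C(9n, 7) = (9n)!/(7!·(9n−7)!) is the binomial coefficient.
lim = 1/7! = 1/5040

With N = 9n → ∞: C(N, 7) / N^7 = [N(N−1)…(N−6)] / (7! · N^7) = (1/7!) · 1 · (1 − 1/(9n)) · … · (1 − 6/(9n)). Each factor → 1 as N → ∞, so the limit is 1/7! = 1/5040.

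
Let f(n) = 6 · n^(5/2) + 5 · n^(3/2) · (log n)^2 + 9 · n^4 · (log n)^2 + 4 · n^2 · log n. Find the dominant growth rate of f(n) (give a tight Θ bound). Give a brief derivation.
f(n) ∈ Θ(n^4 · (log n)^2)

Compare the terms by growth order. For large n, n^a · (log n)^b dominates n^a' · (log n)^b' iff a > a', or (a = a' and b > b'). Ranking the 4 terms shows the dominant one is 9 · n^4 · (log n)^2. Hence f(n) ∈ Θ(n^4 · (log n)^2).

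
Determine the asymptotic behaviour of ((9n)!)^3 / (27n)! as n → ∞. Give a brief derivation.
((9n)!)^3/(27n)! ~ ((2π·9n)^(2/2) / sqrt(3)) · 3^(−3·9n)  →  0

Write N = 9n. Stirling: N! ~ sqrt(2π N)(N/e)^N and (3N)! ~ sqrt(2π·3N)·(3N/e)^(3N).
  (N!)^3/(3N)! ~ (2π N)^(3/2) (N/e)^(3N) / [sqrt(2π·3N) (3N/e)^(3N)]
     = (2π N)^(3/2) / sqrt(2π·3N) · (N/(3N))^(3N)
     = (2π N)^((3−1)/2) / sqrt(3) · 3^(−3N).
Since 3^3 > 1, the factor 3^(−3N) decays exponentially, so the ratio → 0. Substituting N = 9n gives the stated form.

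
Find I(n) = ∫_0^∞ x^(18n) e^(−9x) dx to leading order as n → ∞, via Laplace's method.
I(n) ~ (sqrt(2π·18n) / 9) · (18n/(9e))^(18n)

Write the integrand as exp(18n ln x − 9x) and set f(x) = 18n ln x − 9x. Then f'(x) = 18n/x − 9 = 0 at x* = 18n/9, and f''(x*) = −18n/x*^2 = −9^2/(18n). Laplace's method (interior maximum) gives
  I(n) ~ e^(f(x*)) · sqrt(2π / |f''(x*)|)
        = exp(18n ln(18n/9) − 18n) · sqrt(2π · 18n / 9^2)
        = (18n/9)^(18n) e^(−18n) · sqrt(2π·18n) / 9
        = (sqrt(2π·18n) / 9) · (18n/(9e))^(18n).
This matches Γ(18n+1)/9^(18n+1) with Stirling applied to Γ.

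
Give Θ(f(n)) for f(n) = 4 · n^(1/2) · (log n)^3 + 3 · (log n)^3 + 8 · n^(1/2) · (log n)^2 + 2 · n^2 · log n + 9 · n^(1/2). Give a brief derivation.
f(n) ∈ Θ(n^2 · log n)

Compare the terms by growth order. For large n, n^a · (log n)^b dominates n^a' · (log n)^b' iff a > a', or (a = a' and b > b'). Ranking the 5 terms shows the dominant one is 2 · n^2 · log n. Hence f(n) ∈ Θ(n^2 · log n).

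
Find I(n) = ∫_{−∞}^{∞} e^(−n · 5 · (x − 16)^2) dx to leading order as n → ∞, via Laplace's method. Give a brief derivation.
I(n) = sqrt(π/(5n))

Here φ(x) = 5 · (x − 16)^2 has its unique minimum at x* = 16 with φ(x*) = 0 and φ''(x*) = 10. Laplace's method gives
  I(n) ~ e^(−n φ(x*)) · sqrt(2π / (n · φ''(x*))) = sqrt(2π / (10n)) = sqrt(π/(5n)).
This is exact: substituting u = (x − 16)·sqrt(5n) gives I(n) = (1/sqrt(5n)) ∫_{−∞}^{∞} e^(−u^2) du = sqrt(π/(5n)).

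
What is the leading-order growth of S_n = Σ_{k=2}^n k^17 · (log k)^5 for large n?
S_n ~ n^18 · (log n)^5 / 18

By integral comparison, S_n = ∫_1^n x^17 · (log x)^5 dx + O(n^17 · (log n)^5). For the integral, the leading term of ∫_1^n x^17 (log x)^5 dx is n^18/18 · (log n)^5 (by repeated integration by parts; each step lowers the log-exponent and produces a relatively O(1/log n) correction). Hence S_n ~ n^18 · (log n)^5 / 18.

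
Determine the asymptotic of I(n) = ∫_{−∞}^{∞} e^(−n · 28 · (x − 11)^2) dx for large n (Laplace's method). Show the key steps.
I(n) = sqrt(π/(28n))

Here φ(x) = 28 · (x − 11)^2 has its unique minimum at x* = 11 with φ(x*) = 0 and φ''(x*) = 56. Laplace's method gives
  I(n) ~ e^(−n φ(x*)) · sqrt(2π / (n · φ''(x*))) = sqrt(2π / (56n)) = sqrt(π/(28n)).
This is exact: substituting u = (x − 11)·sqrt(28n) gives I(n) = (1/sqrt(28n)) ∫_{−∞}^{∞} e^(−u^2) du = sqrt(π/(28n)).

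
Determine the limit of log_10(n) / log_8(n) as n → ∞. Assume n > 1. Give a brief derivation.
lim = ln(8) / ln(10) = log_10(8)

Change of base: log_10(n) = ln n / ln 10 and log_8(n) = ln n / ln 8. The ratio is (ln n / ln 10) · (ln 8 / ln n) = ln 8 / ln 10, a constant independent of n. So the limit is ln 8 / ln 10 = log_10(8).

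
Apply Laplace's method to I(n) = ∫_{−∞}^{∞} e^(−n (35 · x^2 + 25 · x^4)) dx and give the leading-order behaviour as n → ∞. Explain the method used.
I(n) ~ sqrt(π/(35n))

φ(x) = 35 · x^2 + 25 · x^4 has its unique global minimum at x* = 0 (since φ'(x) = 70x + 100x^3 = 0 only at x = 0 for real x with both coefficients positive, and φ → ∞ as |x| → ∞). At x* = 0, φ(0) = 0 and φ''(0) = 70. Laplace's method then gives
  I(n) ~ sqrt(2π / (n · φ''(0))) · e^(−n φ(0)) = sqrt(2π / (70n)) = sqrt(π/(35n)).
The 25 · x^4 term contributes only at subleading order (an O(1/n) relative correction).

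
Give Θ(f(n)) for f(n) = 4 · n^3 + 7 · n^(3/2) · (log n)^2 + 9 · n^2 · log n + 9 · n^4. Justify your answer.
f(n) ∈ Θ(n^4)

Compare the terms by growth order. For large n, n^a · (log n)^b dominates n^a' · (log n)^b' iff a > a', or (a = a' and b > b'). Ranking the 4 terms shows the dominant one is 9 · n^4. Hence f(n) ∈ Θ(n^4).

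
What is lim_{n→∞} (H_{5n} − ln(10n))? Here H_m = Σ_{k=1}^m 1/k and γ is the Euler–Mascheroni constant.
lim = −ln 2 + γ

By Euler-Maclaurin, H_m = ln m + γ + O(1/m). So
  H_{5n} − ln(10n) = ln(5n) + γ − ln(10n) + O(1/n)
                       = ln(5/10) + γ + O(1/n).
Hence the limit is ln(5/10) + γ (= −ln 2).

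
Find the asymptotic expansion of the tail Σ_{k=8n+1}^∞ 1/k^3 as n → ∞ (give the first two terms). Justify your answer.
Σ_{k>8n} 1/k^3 = 1/(2 · (8n)^2) − 1/(2 · (8n)^3) + O(1/(8n)^4)

Compare to the integral: ∫_{8n}^∞ x^(−3) dx = [−x^(−2)/2]_{8n}^∞ = 1/((3−1)·(8n)^2). The Euler-Maclaurin correction adds −f(8n)/2 = −1/(2·(8n)^3). Euler-Maclaurin then gives
  Σ_{k>8n} 1/k^3 = ∫_{8n}^∞ dx/x^3 − 1/(2·(8n)^3) + O(1/(8n)^4).
(Equivalently this is ζ(3) − Σ_{k≤8n} 1/k^3.)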